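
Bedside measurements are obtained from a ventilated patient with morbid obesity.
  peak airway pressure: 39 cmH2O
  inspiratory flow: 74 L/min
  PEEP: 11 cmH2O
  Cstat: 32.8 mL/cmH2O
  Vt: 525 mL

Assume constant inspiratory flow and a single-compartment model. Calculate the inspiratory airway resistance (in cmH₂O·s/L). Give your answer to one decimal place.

Flow: 74 L/min ÷ 60 = 1.2333 L/s.
Equation of motion (constant flow): PIP = Vt/C + R·V̇ + PEEP.
R·V̇ = PIP − Vt/C − PEEP = 39 − 525/32.8 − 11 = 39 − 16.006 − 11 = 11.994 cmH2O.
R = 11.994 / 1.2333 = 9.725 cmH2O·s/L.

9.7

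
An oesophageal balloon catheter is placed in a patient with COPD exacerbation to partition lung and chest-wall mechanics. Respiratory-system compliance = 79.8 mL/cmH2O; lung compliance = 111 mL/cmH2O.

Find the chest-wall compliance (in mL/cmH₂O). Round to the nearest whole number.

1/Ccw = 1/Crs − 1/CL.
1/Ccw = 1/79.8 − 1/111 = 0.003522.
Ccw = 283.93 mL/cmH2O.

284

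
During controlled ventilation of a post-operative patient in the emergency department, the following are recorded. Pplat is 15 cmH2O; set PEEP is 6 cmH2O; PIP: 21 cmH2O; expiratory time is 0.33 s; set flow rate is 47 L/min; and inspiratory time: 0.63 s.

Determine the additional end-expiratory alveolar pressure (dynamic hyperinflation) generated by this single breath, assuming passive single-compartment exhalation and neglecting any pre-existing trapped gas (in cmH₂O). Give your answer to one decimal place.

4.1

Flow: 47 L/min ÷ 60 = 0.7833 L/s.
Vt = flow × Ti = 0.7833 L/s × 0.63 s × 1000 mL/L = 493.48 mL.
R = (PIP − Pplat)/V̇ = (21 − 15) / 0.7833 = 6.0/0.7833 = 7.66 cmH2O·s/L.
C = Vt/(Pplat − PEEP) = 493.48 / (15 − 6) = 493.48/9.0 = 54.831 mL/cmH2O.
τ = R × C = 7.66 × 0.05483 L/cmH2O = 0.42 s.
Fraction remaining = e^(−Te/τ) = e^(−0.33/0.42) = 0.4558; trapped volume = 493.48 × 0.4558 = 224.93 mL.
Additional alveolar pressure from trapping ≈ V_trapped / C = 224.93 / 54.831 = 4.102 cmH2O.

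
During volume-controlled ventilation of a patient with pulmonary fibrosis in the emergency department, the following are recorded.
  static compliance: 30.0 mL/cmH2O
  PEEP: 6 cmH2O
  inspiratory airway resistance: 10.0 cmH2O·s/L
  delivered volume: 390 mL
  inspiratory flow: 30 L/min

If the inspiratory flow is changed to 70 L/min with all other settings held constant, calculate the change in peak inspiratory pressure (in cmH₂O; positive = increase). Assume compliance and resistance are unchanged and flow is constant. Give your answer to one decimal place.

6.7

Flow: 30 L/min ÷ 60 = 0.5 L/s.
New flow: 70 L/min ÷ 60 = 1.1667 L/s.
PIP = Vt/C + R·V̇ + PEEP (constant-flow equation of motion).
Only the resistive term changes: ΔPIP = R × ΔV̇ = 10.0 × (1.1667 − 0.5) = 10.0 × 0.6667 = 6.667 cmH2O.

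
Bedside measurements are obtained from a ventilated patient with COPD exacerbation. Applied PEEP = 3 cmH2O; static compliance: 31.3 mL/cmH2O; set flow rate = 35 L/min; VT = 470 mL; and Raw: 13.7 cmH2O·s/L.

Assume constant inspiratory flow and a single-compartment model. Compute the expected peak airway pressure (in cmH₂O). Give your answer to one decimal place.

26.0

Flow: 35 L/min ÷ 60 = 0.5833 L/s.
Equation of motion (constant flow): PIP = Vt/C + R·V̇ + PEEP.
PIP = 470/31.3 + 13.7×0.5833 + 3 = 15.016 + 7.991 + 3 = 26.007 cmH2O.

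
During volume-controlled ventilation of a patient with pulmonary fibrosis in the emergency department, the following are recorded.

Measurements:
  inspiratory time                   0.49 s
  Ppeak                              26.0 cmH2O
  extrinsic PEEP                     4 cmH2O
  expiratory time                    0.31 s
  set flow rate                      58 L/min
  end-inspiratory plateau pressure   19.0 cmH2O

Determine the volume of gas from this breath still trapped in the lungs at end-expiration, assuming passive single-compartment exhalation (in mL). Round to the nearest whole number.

Flow: 58 L/min ÷ 60 = 0.9667 L/s.
Vt = flow × Ti = 0.9667 L/s × 0.49 s × 1000 mL/L = 473.68 mL.
R = (PIP − Pplat)/V̇ = (26.0 − 19.0) / 0.9667 = 7.0/0.9667 = 7.241 cmH2O·s/L.
C = Vt/(Pplat − PEEP) = 473.68 / (19.0 − 4) = 473.68/15.0 = 31.579 mL/cmH2O.
τ = R × C = 7.241 × 0.03158 L/cmH2O = 0.2287 s.
Fraction remaining = e^(−Te/τ) = e^(−0.31/0.2287) = 0.2578.
Trapped volume = 473.68 × 0.2578 = 122.11 mL.

122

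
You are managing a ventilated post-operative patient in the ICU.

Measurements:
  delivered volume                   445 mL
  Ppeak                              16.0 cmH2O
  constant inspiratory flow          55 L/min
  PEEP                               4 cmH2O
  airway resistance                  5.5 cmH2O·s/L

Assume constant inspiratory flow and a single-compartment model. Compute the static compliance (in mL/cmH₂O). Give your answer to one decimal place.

64.0

Flow: 55 L/min ÷ 60 = 0.9167 L/s.
Equation of motion (constant flow): PIP = Vt/C + R·V̇ + PEEP.
Vt/C = PIP − R·V̇ − PEEP = 16.0 − 5.5×0.9167 − 4 = 16.0 − 5.042 − 4 = 6.958 cmH2O.
C = Vt / 6.958 = 445 / 6.958 = 63.955 mL/cmH2O.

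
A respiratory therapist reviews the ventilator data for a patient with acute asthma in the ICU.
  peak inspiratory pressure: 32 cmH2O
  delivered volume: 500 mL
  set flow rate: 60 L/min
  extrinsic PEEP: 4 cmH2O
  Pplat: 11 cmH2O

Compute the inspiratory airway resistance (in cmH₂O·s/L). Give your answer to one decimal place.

21.0

Flow: 60 L/min ÷ 60 = 1 L/s.
Raw = (PIP − Pplat) / flow = (32 − 11) / 1 = 21.0 / 1 = 21.0 cmH2O·s/L.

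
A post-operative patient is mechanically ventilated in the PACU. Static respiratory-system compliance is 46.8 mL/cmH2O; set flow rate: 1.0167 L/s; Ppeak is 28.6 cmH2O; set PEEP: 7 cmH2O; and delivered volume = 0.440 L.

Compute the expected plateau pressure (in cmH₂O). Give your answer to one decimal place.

16.4

Pplat = PEEP + Vt / Cstat = 7 + 440 / 46.8 = 7 + 9.402 = 16.402 cmH2O.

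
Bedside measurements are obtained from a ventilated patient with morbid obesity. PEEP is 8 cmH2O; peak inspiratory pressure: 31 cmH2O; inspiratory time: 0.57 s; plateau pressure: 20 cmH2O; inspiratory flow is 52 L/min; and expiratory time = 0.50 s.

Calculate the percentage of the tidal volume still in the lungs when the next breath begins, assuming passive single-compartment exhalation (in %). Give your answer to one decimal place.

Flow: 52 L/min ÷ 60 = 0.8667 L/s.
Vt = flow × Ti = 0.8667 L/s × 0.57 s × 1000 mL/L = 494.02 mL.
R = (PIP − Pplat)/V̇ = (31 − 20) / 0.8667 = 11.0/0.8667 = 12.692 cmH2O·s/L.
C = Vt/(Pplat − PEEP) = 494.02 / (20 − 8) = 494.02/12.0 = 41.168 mL/cmH2O.
τ = R × C = 12.692 × 0.04117 L/cmH2O = 0.5225 s.
Fraction remaining at end-expiration = e^(−Te/τ) = e^(−0.50/0.5225) = 0.3841 → 38.41%.

38.4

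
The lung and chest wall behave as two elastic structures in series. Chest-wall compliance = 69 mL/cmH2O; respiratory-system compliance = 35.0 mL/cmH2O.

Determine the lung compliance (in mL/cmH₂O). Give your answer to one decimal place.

71.0

1/CL = 1/Crs − 1/Ccw.
1/CL = 1/35.0 − 1/69 = 0.01408.
CL = 71.023 mL/cmH2O.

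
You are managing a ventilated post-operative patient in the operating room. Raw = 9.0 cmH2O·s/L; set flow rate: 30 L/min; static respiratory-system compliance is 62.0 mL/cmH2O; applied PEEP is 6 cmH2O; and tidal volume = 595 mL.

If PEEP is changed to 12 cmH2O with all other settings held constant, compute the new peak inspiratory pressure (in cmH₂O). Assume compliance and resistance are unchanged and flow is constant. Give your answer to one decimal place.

Flow: 30 L/min ÷ 60 = 0.5 L/s.
PIP = Vt/C + R·V̇ + PEEP (constant-flow equation of motion).
Only the baseline term changes: ΔPIP = ΔPEEP = 12 − 6 = 6.0 cmH2O.
Original PIP = 595/62.0 + 9.0×0.5 + 6 = 20.097 cmH2O; new PIP = 20.097 + (6.0) = 26.097 cmH2O.

26.1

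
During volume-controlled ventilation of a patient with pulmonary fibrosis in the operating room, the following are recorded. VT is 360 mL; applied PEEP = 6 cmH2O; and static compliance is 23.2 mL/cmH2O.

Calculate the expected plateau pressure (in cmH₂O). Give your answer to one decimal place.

21.5

Pplat = PEEP + Vt / Cstat = 6 + 360 / 23.2 = 6 + 15.517 = 21.517 cmH2O.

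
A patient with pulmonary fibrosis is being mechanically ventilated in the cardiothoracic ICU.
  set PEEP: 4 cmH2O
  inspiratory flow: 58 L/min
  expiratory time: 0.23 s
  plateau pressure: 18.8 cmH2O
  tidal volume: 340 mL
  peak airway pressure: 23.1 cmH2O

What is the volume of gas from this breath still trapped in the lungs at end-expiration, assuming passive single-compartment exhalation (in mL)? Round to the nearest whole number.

Flow: 58 L/min ÷ 60 = 0.9667 L/s.
R = (PIP − Pplat)/V̇ = (23.1 − 18.8) / 0.9667 = 4.3/0.9667 = 4.448 cmH2O·s/L.
C = Vt/(Pplat − PEEP) = 340.0 / (18.8 − 4) = 340.0/14.8 = 22.973 mL/cmH2O.
τ = R × C = 4.448 × 0.02297 L/cmH2O = 0.1022 s.
Fraction remaining = e^(−Te/τ) = e^(−0.23/0.1022) = 0.1053.
Trapped volume = 340.0 × 0.1053 = 35.802 mL.

36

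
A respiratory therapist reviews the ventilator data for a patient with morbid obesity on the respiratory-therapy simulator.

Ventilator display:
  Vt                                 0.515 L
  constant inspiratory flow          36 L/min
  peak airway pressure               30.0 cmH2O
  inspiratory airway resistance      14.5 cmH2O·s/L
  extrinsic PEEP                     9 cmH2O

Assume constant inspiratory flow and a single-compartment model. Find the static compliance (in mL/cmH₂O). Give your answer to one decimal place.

Flow: 36 L/min ÷ 60 = 0.6 L/s.
Equation of motion (constant flow): PIP = Vt/C + R·V̇ + PEEP.
Vt/C = PIP − R·V̇ − PEEP = 30.0 − 14.5×0.6 − 9 = 30.0 − 8.7 − 9 = 12.3 cmH2O.
C = Vt / 12.3 = 515 / 12.3 = 41.87 mL/cmH2O.

41.9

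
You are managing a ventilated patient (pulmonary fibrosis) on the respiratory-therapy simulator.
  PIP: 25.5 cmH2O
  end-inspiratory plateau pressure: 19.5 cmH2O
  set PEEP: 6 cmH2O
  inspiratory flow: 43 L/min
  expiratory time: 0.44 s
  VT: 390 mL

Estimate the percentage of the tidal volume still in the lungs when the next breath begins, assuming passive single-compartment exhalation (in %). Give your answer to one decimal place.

Flow: 43 L/min ÷ 60 = 0.7167 L/s.
R = (PIP − Pplat)/V̇ = (25.5 − 19.5) / 0.7167 = 6.0/0.7167 = 8.372 cmH2O·s/L.
C = Vt/(Pplat − PEEP) = 390.0 / (19.5 − 6) = 390.0/13.5 = 28.889 mL/cmH2O.
τ = R × C = 8.372 × 0.02889 L/cmH2O = 0.2419 s.
Fraction remaining at end-expiration = e^(−Te/τ) = e^(−0.44/0.2419) = 0.1622 → 16.22%.

16.2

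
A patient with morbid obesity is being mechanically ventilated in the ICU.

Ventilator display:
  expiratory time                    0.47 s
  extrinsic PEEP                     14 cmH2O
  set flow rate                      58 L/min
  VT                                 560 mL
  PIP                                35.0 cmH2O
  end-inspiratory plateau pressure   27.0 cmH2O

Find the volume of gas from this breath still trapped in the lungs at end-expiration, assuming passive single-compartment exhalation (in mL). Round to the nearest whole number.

150

Flow: 58 L/min ÷ 60 = 0.9667 L/s.
R = (PIP − Pplat)/V̇ = (35.0 − 27.0) / 0.9667 = 8.0/0.9667 = 8.276 cmH2O·s/L.
C = Vt/(Pplat − PEEP) = 560.0 / (27.0 − 14) = 560.0/13.0 = 43.077 mL/cmH2O.
τ = R × C = 8.276 × 0.04308 L/cmH2O = 0.3565 s.
Fraction remaining = e^(−Te/τ) = e^(−0.47/0.3565) = 0.2676.
Trapped volume = 560.0 × 0.2676 = 149.86 mL.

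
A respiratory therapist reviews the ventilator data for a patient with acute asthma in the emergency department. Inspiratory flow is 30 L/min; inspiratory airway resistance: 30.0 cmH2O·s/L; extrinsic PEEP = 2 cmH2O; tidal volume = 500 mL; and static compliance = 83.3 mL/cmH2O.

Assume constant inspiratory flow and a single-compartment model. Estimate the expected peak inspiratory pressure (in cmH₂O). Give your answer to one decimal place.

Flow: 30 L/min ÷ 60 = 0.5 L/s.
Equation of motion (constant flow): PIP = Vt/C + R·V̇ + PEEP.
PIP = 500/83.3 + 30.0×0.5 + 2 = 6.002 + 15.0 + 2 = 23.002 cmH2O.

23.0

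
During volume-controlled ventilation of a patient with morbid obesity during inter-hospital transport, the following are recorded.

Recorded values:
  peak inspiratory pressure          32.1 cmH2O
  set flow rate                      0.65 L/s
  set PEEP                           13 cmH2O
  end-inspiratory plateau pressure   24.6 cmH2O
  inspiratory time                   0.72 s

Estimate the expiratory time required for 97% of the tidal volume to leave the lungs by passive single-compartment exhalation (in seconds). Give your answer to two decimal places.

Vt = flow × Ti = 0.65 L/s × 0.72 s × 1000 mL/L = 468.0 mL.
R = (PIP − Pplat)/V̇ = (32.1 − 24.6) / 0.65 = 7.5/0.65 = 11.538 cmH2O·s/L.
C = Vt/(Pplat − PEEP) = 468.0 / (24.6 − 13) = 468.0/11.6 = 40.345 mL/cmH2O.
τ = R × C = 11.538 × 0.04035 L/cmH2O = 0.4656 s.
t = −τ·ln(1 − 0.97) = −0.4656·ln(0.03) = 1.633 s.

1.63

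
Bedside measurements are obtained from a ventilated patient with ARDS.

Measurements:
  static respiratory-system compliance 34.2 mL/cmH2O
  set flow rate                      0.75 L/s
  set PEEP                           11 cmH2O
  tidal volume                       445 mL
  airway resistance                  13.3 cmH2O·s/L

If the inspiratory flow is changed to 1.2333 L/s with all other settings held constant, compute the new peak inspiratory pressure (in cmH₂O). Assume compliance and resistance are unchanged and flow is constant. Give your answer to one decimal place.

40.4

PIP = Vt/C + R·V̇ + PEEP (constant-flow equation of motion).
Only the resistive term changes: ΔPIP = R × ΔV̇ = 13.3 × (1.2333 − 0.75) = 13.3 × 0.4833 = 6.428 cmH2O.
Original PIP = 445/34.2 + 13.3×0.75 + 11 = 33.987 cmH2O; new PIP = 33.987 + (6.428) = 40.415 cmH2O.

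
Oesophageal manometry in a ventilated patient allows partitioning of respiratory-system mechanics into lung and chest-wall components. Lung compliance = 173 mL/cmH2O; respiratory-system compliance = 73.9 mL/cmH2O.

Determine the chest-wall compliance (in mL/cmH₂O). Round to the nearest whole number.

129

1/Ccw = 1/Crs − 1/CL.
1/Ccw = 1/73.9 − 1/173 = 0.007751.
Ccw = 129.02 mL/cmH2O.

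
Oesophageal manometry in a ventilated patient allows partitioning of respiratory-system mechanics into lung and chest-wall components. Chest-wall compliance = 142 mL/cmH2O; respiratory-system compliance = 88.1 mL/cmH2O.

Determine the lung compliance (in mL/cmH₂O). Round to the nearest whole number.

1/CL = 1/Crs − 1/Ccw.
1/CL = 1/88.1 − 1/142 = 0.004308.
CL = 232.13 mL/cmH2O.

232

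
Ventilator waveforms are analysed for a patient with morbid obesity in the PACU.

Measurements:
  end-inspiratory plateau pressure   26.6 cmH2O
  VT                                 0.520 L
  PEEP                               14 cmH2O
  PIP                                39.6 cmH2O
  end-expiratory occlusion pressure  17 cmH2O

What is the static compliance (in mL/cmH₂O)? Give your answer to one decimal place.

54.2

End-expiratory occlusion gives total PEEP = 17 cmH2O (intrinsic PEEP = 17 − 14 = 3). Use total PEEP for the elastic gradient.
Cstat = Vt / (Pplat − PEEPtotal) = 520 / (26.6 − 17) = 520 / 9.6 = 54.167 mL/cmH2O.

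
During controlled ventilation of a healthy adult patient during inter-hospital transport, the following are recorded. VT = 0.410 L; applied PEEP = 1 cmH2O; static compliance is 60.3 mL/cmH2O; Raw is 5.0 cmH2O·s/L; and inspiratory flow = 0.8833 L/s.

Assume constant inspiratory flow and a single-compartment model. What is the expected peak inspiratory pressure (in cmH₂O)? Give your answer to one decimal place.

Equation of motion (constant flow): PIP = Vt/C + R·V̇ + PEEP.
PIP = 410/60.3 + 5.0×0.8833 + 1 = 6.799 + 4.417 + 1 = 12.216 cmH2O.

12.2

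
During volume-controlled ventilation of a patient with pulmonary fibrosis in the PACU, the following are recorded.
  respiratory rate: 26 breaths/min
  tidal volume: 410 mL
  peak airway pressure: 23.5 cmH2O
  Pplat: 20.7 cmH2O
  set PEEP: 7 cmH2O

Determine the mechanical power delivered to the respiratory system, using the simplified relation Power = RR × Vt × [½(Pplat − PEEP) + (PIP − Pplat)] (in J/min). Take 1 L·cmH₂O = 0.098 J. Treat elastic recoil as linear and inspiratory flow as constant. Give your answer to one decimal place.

Per-breath work = Vt × [½(Pplat−PEEP) + (PIP−Pplat)] = 0.410 × [0.5×13.7 + 2.8] = 0.410 × 9.65 = 3.957 L·cmH2O.
Power = 26 × 3.957 = 102.88 L·cmH2O/min.
× 0.098 J/(L·cmH2O) → 10.082 J/min.

10.1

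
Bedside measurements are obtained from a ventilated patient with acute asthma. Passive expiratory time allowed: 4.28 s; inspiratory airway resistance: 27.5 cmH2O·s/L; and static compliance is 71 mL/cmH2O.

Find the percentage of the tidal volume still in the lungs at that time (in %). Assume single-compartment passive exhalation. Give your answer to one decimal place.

11.2

τ = R × C = 27.5 × 71 mL/cmH2O = 27.5 × 0.071 L/cmH2O = 1.953 s.
Passive exhalation: V(t)/V₀ = e^(−t/τ) = e^(−4.28/1.953) = 0.1117.
Fraction remaining = 0.1117 → 11.17%.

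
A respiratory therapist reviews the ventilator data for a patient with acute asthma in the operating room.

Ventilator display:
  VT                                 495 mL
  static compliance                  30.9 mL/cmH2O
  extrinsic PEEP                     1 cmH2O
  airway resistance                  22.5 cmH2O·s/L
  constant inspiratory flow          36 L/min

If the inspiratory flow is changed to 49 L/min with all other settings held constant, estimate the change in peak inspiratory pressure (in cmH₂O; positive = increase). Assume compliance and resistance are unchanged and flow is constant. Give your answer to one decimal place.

4.9

Flow: 36 L/min ÷ 60 = 0.6 L/s.
New flow: 49 L/min ÷ 60 = 0.8167 L/s.
PIP = Vt/C + R·V̇ + PEEP (constant-flow equation of motion).
Only the resistive term changes: ΔPIP = R × ΔV̇ = 22.5 × (0.8167 − 0.6) = 22.5 × 0.2167 = 4.876 cmH2O.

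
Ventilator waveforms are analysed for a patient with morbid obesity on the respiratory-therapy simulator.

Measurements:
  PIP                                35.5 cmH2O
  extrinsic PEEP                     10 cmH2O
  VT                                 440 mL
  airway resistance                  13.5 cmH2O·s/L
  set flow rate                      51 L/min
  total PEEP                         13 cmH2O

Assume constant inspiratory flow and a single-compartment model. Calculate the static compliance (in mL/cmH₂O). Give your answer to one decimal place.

39.9

Flow: 51 L/min ÷ 60 = 0.85 L/s.
Total PEEP = 13 cmH2O (set 10 + intrinsic 3); this is the baseline alveolar pressure.
Equation of motion (constant flow): PIP = Vt/C + R·V̇ + PEEP.
Vt/C = PIP − R·V̇ − PEEP = 35.5 − 13.5×0.85 − 13 = 35.5 − 11.475 − 13 = 11.025 cmH2O.
C = Vt / 11.025 = 440 / 11.025 = 39.909 mL/cmH2O.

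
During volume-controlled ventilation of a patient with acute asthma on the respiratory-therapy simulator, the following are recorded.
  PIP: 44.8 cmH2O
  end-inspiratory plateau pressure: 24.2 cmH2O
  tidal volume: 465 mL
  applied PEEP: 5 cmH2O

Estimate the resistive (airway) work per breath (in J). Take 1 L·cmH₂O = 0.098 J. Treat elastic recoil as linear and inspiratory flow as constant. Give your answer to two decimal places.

0.94

With constant inspiratory flow the resistive pressure is constant at PIP − Pplat = 44.8 − 24.2 = 20.6 cmH2O, so resistive work = 20.6 × 0.465 = 9.579 L·cmH2O.
× 0.098 J/(L·cmH2O) → 0.9387 J.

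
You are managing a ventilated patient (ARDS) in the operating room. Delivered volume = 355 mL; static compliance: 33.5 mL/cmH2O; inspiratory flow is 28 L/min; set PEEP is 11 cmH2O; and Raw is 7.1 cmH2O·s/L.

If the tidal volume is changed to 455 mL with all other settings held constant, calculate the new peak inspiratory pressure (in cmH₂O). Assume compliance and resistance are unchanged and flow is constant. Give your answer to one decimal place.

Flow: 28 L/min ÷ 60 = 0.4667 L/s.
PIP = Vt/C + R·V̇ + PEEP (constant-flow equation of motion).
Only the elastic term changes: ΔPIP = ΔVt / C = (455 − 355) / 33.5 = 2.985 cmH2O.
Original PIP = 355/33.5 + 7.1×0.4667 + 11 = 24.911 cmH2O; new PIP = 24.911 + (2.985) = 27.896 cmH2O.

27.9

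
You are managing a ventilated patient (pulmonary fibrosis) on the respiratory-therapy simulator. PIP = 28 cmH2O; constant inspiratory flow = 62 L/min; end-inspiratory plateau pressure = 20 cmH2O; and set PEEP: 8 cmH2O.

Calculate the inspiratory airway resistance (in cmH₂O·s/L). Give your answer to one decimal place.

Flow: 62 L/min ÷ 60 = 1.0333 L/s.
Raw = (PIP − Pplat) / flow = (28 − 20) / 1.0333 = 8.0 / 1.0333 = 7.742 cmH2O·s/L.

7.7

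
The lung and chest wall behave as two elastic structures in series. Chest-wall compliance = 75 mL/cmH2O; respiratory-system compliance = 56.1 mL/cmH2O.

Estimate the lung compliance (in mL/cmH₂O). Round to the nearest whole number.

223

1/CL = 1/Crs − 1/Ccw.
1/CL = 1/56.1 − 1/75 = 0.004492.
CL = 222.62 mL/cmH2O.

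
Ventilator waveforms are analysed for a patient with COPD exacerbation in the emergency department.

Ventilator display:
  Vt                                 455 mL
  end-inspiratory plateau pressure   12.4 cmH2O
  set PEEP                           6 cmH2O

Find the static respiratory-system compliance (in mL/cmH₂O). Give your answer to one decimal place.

71.1

Cstat = Vt / (Pplat − PEEP) = 455 / (12.4 − 6) = 455 / 6.4 = 71.094 mL/cmH2O.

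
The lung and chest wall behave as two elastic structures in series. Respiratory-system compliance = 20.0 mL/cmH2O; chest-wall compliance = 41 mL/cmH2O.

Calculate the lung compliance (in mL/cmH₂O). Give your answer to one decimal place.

39.0

1/CL = 1/Crs − 1/Ccw.
1/CL = 1/20.0 − 1/41 = 0.02561.
CL = 39.047 mL/cmH2O.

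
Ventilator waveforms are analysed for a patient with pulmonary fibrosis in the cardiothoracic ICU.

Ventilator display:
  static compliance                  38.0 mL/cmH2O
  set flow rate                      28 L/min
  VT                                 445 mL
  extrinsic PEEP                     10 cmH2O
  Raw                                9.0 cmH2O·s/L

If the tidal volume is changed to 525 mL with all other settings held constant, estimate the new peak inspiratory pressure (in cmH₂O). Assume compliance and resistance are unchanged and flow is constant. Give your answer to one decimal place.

Flow: 28 L/min ÷ 60 = 0.4667 L/s.
PIP = Vt/C + R·V̇ + PEEP (constant-flow equation of motion).
Only the elastic term changes: ΔPIP = ΔVt / C = (525 − 445) / 38.0 = 2.105 cmH2O.
Original PIP = 445/38.0 + 9.0×0.4667 + 10 = 25.911 cmH2O; new PIP = 25.911 + (2.105) = 28.016 cmH2O.

28.0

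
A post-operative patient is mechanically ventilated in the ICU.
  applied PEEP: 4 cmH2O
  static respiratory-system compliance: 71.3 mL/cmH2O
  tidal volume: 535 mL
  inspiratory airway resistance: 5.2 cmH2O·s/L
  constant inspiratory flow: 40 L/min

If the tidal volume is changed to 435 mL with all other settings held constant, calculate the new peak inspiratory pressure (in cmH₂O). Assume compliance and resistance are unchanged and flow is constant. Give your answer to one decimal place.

13.6

Flow: 40 L/min ÷ 60 = 0.6667 L/s.
PIP = Vt/C + R·V̇ + PEEP (constant-flow equation of motion).
Only the elastic term changes: ΔPIP = ΔVt / C = (435 − 535) / 71.3 = -1.403 cmH2O.
Original PIP = 535/71.3 + 5.2×0.6667 + 4 = 14.97 cmH2O; new PIP = 14.97 + (-1.403) = 13.567 cmH2O.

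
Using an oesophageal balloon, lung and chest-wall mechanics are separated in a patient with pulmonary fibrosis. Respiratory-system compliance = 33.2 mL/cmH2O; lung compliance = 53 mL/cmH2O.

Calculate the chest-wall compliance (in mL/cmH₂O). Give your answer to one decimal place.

88.9

1/Ccw = 1/Crs − 1/CL.
1/Ccw = 1/33.2 − 1/53 = 0.01125.
Ccw = 88.889 mL/cmH2O.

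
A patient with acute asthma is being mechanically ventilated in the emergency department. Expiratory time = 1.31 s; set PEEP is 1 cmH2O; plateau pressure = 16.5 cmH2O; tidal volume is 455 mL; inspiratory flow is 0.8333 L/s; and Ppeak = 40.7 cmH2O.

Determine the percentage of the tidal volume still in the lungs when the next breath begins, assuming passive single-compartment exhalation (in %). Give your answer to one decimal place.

R = (PIP − Pplat)/V̇ = (40.7 − 16.5) / 0.8333 = 24.2/0.8333 = 29.041 cmH2O·s/L.
C = Vt/(Pplat − PEEP) = 455.0 / (16.5 − 1) = 455.0/15.5 = 29.355 mL/cmH2O.
τ = R × C = 29.041 × 0.02936 L/cmH2O = 0.8526 s.
Fraction remaining at end-expiration = e^(−Te/τ) = e^(−1.31/0.8526) = 0.2151 → 21.51%.

21.5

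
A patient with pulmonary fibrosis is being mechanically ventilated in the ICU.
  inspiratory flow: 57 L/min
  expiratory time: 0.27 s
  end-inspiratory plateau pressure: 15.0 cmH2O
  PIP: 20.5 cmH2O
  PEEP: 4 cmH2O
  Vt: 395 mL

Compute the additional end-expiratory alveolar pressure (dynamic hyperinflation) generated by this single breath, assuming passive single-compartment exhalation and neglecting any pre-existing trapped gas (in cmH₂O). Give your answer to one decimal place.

Flow: 57 L/min ÷ 60 = 0.95 L/s.
R = (PIP − Pplat)/V̇ = (20.5 − 15.0) / 0.95 = 5.5/0.95 = 5.789 cmH2O·s/L.
C = Vt/(Pplat − PEEP) = 395.0 / (15.0 − 4) = 395.0/11.0 = 35.909 mL/cmH2O.
τ = R × C = 5.789 × 0.03591 L/cmH2O = 0.2079 s.
Fraction remaining = e^(−Te/τ) = e^(−0.27/0.2079) = 0.2729; trapped volume = 395.0 × 0.2729 = 107.8 mL.
Additional alveolar pressure from trapping ≈ V_trapped / C = 107.8 / 35.909 = 3.002 cmH2O.

3.0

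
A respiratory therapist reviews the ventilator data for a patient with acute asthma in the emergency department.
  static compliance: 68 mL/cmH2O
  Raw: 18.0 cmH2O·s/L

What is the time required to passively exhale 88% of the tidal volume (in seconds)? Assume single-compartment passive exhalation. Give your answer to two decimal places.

2.60

τ = R × C = 18.0 × 68 mL/cmH2O = 18.0 × 0.068 L/cmH2O = 1.224 s.
Exhaled fraction f = 1 − e^(−t/τ) → t = −τ·ln(1 − f) = −1.224·ln(0.12) = 2.595 s.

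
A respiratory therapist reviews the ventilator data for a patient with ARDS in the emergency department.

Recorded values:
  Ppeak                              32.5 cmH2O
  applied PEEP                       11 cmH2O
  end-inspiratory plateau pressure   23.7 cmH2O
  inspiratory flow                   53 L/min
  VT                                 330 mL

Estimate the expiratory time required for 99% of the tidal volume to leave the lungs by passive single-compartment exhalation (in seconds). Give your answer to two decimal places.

Flow: 53 L/min ÷ 60 = 0.8833 L/s.
R = (PIP − Pplat)/V̇ = (32.5 − 23.7) / 0.8833 = 8.8/0.8833 = 9.963 cmH2O·s/L.
C = Vt/(Pplat − PEEP) = 330.0 / (23.7 − 11) = 330.0/12.7 = 25.984 mL/cmH2O.
τ = R × C = 9.963 × 0.02598 L/cmH2O = 0.2588 s.
t = −τ·ln(1 − 0.99) = −0.2588·ln(0.01) = 1.192 s.

1.19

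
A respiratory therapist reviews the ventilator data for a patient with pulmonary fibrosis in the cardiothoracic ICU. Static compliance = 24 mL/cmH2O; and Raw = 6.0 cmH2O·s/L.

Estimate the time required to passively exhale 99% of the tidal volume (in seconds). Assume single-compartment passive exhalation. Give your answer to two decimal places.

τ = R × C = 6.0 × 24 mL/cmH2O = 6.0 × 0.024 L/cmH2O = 0.144 s.
Exhaled fraction f = 1 − e^(−t/τ) → t = −τ·ln(1 − f) = −0.144·ln(0.01) = 0.6631 s.

0.66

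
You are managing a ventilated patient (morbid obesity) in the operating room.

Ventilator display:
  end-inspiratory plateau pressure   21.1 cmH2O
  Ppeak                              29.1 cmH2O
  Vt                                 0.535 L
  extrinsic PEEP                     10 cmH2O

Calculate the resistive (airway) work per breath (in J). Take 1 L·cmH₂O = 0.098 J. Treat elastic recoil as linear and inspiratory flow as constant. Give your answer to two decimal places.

With constant inspiratory flow the resistive pressure is constant at PIP − Pplat = 29.1 − 21.1 = 8.0 cmH2O, so resistive work = 8.0 × 0.535 = 4.28 L·cmH2O.
× 0.098 J/(L·cmH2O) → 0.4194 J.

0.42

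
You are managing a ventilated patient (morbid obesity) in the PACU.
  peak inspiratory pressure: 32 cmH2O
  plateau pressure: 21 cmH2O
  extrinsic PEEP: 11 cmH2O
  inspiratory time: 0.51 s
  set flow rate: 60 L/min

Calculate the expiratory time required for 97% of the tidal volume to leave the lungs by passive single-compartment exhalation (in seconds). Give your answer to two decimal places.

Flow: 60 L/min ÷ 60 = 1 L/s.
Vt = flow × Ti = 1 L/s × 0.51 s × 1000 mL/L = 510.0 mL.
R = (PIP − Pplat)/V̇ = (32 − 21) / 1 = 11.0/1 = 11.0 cmH2O·s/L.
C = Vt/(Pplat − PEEP) = 510.0 / (21 − 11) = 510.0/10.0 = 51.0 mL/cmH2O.
τ = R × C = 11.0 × 0.051 L/cmH2O = 0.561 s.
t = −τ·ln(1 − 0.97) = −0.561·ln(0.03) = 1.967 s.

1.97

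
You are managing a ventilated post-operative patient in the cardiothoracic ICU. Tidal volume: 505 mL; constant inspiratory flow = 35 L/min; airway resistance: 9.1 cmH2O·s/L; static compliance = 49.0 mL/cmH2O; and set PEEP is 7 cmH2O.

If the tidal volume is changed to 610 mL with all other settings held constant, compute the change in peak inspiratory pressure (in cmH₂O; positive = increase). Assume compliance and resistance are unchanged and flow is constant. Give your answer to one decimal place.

PIP = Vt/C + R·V̇ + PEEP (constant-flow equation of motion).
Only the elastic term changes: ΔPIP = ΔVt / C = (610 − 505) / 49.0 = 2.143 cmH2O.

2.1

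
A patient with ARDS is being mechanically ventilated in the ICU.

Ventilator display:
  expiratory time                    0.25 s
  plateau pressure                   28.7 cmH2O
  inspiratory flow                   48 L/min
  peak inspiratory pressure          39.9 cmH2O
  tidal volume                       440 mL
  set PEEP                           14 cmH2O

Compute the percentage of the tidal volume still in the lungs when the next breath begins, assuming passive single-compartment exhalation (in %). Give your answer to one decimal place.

55.1

Flow: 48 L/min ÷ 60 = 0.8 L/s.
R = (PIP − Pplat)/V̇ = (39.9 − 28.7) / 0.8 = 11.2/0.8 = 14.0 cmH2O·s/L.
C = Vt/(Pplat − PEEP) = 440.0 / (28.7 − 14) = 440.0/14.7 = 29.932 mL/cmH2O.
τ = R × C = 14.0 × 0.02993 L/cmH2O = 0.419 s.
Fraction remaining at end-expiration = e^(−Te/τ) = e^(−0.25/0.419) = 0.5506 → 55.06%.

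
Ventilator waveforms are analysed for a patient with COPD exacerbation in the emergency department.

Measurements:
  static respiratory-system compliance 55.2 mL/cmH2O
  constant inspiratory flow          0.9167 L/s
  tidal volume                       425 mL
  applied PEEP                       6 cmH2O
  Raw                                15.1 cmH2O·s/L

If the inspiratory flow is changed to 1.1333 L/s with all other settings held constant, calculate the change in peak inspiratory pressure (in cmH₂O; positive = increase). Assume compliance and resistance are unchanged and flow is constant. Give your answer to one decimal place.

3.3

PIP = Vt/C + R·V̇ + PEEP (constant-flow equation of motion).
Only the resistive term changes: ΔPIP = R × ΔV̇ = 15.1 × (1.1333 − 0.9167) = 15.1 × 0.2166 = 3.271 cmH2O.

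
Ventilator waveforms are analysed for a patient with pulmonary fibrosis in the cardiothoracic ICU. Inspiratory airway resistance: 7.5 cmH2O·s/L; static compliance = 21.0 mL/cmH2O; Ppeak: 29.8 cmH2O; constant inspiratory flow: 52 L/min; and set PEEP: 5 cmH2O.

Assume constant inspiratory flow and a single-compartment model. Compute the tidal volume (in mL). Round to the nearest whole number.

384

Flow: 52 L/min ÷ 60 = 0.8667 L/s.
Equation of motion (constant flow): PIP = Vt/C + R·V̇ + PEEP.
Vt/C = PIP − R·V̇ − PEEP = 29.8 − 6.5 − 5 = 18.3 cmH2O.
Vt = C × 18.3 = 21.0 × 18.3 = 384.3 mL.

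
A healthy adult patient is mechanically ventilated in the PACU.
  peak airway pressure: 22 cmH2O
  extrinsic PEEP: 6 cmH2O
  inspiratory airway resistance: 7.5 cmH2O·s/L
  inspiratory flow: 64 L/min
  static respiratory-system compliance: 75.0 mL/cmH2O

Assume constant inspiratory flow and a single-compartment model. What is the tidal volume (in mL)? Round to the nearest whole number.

Flow: 64 L/min ÷ 60 = 1.0667 L/s.
Equation of motion (constant flow): PIP = Vt/C + R·V̇ + PEEP.
Vt/C = PIP − R·V̇ − PEEP = 22 − 8.0 − 6 = 8.0 cmH2O.
Vt = C × 8.0 = 75.0 × 8.0 = 600.0 mL.

600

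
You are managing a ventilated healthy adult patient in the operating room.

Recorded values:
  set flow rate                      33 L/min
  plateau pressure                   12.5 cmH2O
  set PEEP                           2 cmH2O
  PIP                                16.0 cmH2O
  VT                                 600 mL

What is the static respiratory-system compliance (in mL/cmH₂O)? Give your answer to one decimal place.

57.1

Cstat = Vt / (Pplat − PEEP) = 600 / (12.5 − 2) = 600 / 10.5 = 57.143 mL/cmH2O.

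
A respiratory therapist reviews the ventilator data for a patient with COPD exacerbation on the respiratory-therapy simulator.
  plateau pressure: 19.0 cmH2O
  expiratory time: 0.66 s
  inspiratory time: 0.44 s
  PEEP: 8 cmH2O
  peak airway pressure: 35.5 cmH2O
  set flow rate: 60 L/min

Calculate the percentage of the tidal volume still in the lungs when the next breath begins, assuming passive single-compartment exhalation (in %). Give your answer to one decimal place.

36.8

Flow: 60 L/min ÷ 60 = 1 L/s.
Vt = flow × Ti = 1 L/s × 0.44 s × 1000 mL/L = 440.0 mL.
R = (PIP − Pplat)/V̇ = (35.5 − 19.0) / 1 = 16.5/1 = 16.5 cmH2O·s/L.
C = Vt/(Pplat − PEEP) = 440.0 / (19.0 − 8) = 440.0/11.0 = 40.0 mL/cmH2O.
τ = R × C = 16.5 × 0.04 L/cmH2O = 0.66 s.
Fraction remaining at end-expiration = e^(−Te/τ) = e^(−0.66/0.66) = 0.3679 → 36.79%.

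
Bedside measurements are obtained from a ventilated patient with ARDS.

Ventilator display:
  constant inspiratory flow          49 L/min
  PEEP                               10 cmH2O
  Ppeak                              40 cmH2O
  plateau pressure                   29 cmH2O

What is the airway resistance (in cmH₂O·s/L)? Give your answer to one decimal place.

Flow: 49 L/min ÷ 60 = 0.8167 L/s.
Raw = (PIP − Pplat) / flow = (40 − 29) / 0.8167 = 11.0 / 0.8167 = 13.469 cmH2O·s/L.

13.5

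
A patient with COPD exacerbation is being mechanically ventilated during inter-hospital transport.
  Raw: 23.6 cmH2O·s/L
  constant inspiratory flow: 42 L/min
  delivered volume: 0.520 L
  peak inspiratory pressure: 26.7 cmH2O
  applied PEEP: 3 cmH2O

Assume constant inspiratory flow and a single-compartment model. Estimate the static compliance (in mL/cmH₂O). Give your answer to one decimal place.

72.4

Flow: 42 L/min ÷ 60 = 0.7 L/s.
Equation of motion (constant flow): PIP = Vt/C + R·V̇ + PEEP.
Vt/C = PIP − R·V̇ − PEEP = 26.7 − 23.6×0.7 − 3 = 26.7 − 16.52 − 3 = 7.18 cmH2O.
C = Vt / 7.18 = 520 / 7.18 = 72.423 mL/cmH2O.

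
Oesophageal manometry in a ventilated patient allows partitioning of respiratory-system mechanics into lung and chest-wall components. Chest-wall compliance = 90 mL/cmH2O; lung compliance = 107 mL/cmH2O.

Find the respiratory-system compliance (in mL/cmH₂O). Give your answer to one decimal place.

Lung and chest wall are elastances in series: 1/Crs = 1/CL + 1/Ccw.
1/Crs = 1/107 + 1/90 = 0.02046.
Crs = 48.876 mL/cmH2O.

48.9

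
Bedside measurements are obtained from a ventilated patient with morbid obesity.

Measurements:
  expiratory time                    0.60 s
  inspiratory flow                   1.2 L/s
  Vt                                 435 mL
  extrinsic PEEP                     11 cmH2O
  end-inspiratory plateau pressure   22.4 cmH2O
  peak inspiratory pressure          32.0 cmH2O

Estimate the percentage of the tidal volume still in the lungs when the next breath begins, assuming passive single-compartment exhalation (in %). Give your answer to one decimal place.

14.0

R = (PIP − Pplat)/V̇ = (32.0 − 22.4) / 1.2 = 9.6/1.2 = 8.0 cmH2O·s/L.
C = Vt/(Pplat − PEEP) = 435.0 / (22.4 − 11) = 435.0/11.4 = 38.158 mL/cmH2O.
τ = R × C = 8.0 × 0.03816 L/cmH2O = 0.3053 s.
Fraction remaining at end-expiration = e^(−Te/τ) = e^(−0.60/0.3053) = 0.1401 → 14.01%.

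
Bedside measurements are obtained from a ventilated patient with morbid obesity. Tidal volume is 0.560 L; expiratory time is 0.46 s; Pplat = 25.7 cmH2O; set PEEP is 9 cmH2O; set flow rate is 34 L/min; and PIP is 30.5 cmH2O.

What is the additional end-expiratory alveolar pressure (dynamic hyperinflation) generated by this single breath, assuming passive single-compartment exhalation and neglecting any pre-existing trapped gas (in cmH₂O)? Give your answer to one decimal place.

3.3

Flow: 34 L/min ÷ 60 = 0.5667 L/s.
R = (PIP − Pplat)/V̇ = (30.5 − 25.7) / 0.5667 = 4.8/0.5667 = 8.47 cmH2O·s/L.
C = Vt/(Pplat − PEEP) = 560.0 / (25.7 − 9) = 560.0/16.7 = 33.533 mL/cmH2O.
τ = R × C = 8.47 × 0.03353 L/cmH2O = 0.284 s.
Fraction remaining = e^(−Te/τ) = e^(−0.46/0.284) = 0.198; trapped volume = 560.0 × 0.198 = 110.88 mL.
Additional alveolar pressure from trapping ≈ V_trapped / C = 110.88 / 33.533 = 3.307 cmH2O.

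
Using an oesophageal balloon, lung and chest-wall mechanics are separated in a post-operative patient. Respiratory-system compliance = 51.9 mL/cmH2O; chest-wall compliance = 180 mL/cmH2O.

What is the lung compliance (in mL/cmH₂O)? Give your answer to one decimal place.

72.9

1/CL = 1/Crs − 1/Ccw.
1/CL = 1/51.9 − 1/180 = 0.01371.
CL = 72.939 mL/cmH2O.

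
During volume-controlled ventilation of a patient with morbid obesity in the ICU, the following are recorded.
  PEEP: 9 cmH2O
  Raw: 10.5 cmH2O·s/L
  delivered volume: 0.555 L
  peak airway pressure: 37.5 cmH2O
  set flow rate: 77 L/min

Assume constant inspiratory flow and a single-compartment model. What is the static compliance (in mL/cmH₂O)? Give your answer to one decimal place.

36.9

Flow: 77 L/min ÷ 60 = 1.2833 L/s.
Equation of motion (constant flow): PIP = Vt/C + R·V̇ + PEEP.
Vt/C = PIP − R·V̇ − PEEP = 37.5 − 10.5×1.2833 − 9 = 37.5 − 13.475 − 9 = 15.025 cmH2O.
C = Vt / 15.025 = 555 / 15.025 = 36.938 mL/cmH2O.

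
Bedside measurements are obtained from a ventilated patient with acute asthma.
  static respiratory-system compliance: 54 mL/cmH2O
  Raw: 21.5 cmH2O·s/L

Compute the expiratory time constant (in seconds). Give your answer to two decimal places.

τ = R × C = 21.5 × 54 mL/cmH2O = 21.5 × 0.054 L/cmH2O = 1.161 s.

1.16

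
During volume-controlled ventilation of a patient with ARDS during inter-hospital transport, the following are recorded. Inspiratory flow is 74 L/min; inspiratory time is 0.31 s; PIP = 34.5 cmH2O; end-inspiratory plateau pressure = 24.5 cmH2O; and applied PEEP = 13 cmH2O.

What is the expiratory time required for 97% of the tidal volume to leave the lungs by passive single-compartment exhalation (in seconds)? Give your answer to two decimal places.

0.95

Flow: 74 L/min ÷ 60 = 1.2333 L/s.
Vt = flow × Ti = 1.2333 L/s × 0.31 s × 1000 mL/L = 382.32 mL.
R = (PIP − Pplat)/V̇ = (34.5 − 24.5) / 1.2333 = 10.0/1.2333 = 8.108 cmH2O·s/L.
C = Vt/(Pplat − PEEP) = 382.32 / (24.5 − 13) = 382.32/11.5 = 33.245 mL/cmH2O.
τ = R × C = 8.108 × 0.03325 L/cmH2O = 0.2696 s.
t = −τ·ln(1 − 0.97) = −0.2696·ln(0.03) = 0.9454 s.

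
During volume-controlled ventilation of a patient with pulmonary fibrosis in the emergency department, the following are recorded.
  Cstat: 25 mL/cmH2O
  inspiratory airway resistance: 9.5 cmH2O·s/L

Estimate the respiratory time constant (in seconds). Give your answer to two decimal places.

0.24

τ = R × C = 9.5 × 25 mL/cmH2O = 9.5 × 0.025 L/cmH2O = 0.2375 s.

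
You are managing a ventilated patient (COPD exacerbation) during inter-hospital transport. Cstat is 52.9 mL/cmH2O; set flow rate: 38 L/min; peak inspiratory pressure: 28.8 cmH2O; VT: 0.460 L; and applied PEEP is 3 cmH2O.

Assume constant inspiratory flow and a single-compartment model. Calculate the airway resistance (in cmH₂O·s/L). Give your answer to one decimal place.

Flow: 38 L/min ÷ 60 = 0.6333 L/s.
Equation of motion (constant flow): PIP = Vt/C + R·V̇ + PEEP.
R·V̇ = PIP − Vt/C − PEEP = 28.8 − 460/52.9 − 3 = 28.8 − 8.696 − 3 = 17.104 cmH2O.
R = 17.104 / 0.6333 = 27.008 cmH2O·s/L.

27.0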